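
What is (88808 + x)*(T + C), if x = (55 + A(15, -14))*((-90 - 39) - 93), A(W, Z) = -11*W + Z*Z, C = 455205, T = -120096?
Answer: 23362459044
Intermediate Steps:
A(W, Z) = Z² - 11*W (A(W, Z) = -11*W + Z² = Z² - 11*W)
x = -19092 (x = (55 + ((-14)² - 11*15))*((-90 - 39) - 93) = (55 + (196 - 165))*(-129 - 93) = (55 + 31)*(-222) = 86*(-222) = -19092)
(88808 + x)*(T + C) = (88808 - 19092)*(-120096 + 455205) = 69716*335109 = 23362459044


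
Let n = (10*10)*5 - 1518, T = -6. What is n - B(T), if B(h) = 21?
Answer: -1039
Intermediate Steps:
n = -1018 (n = 100*5 - 1518 = 500 - 1518 = -1018)
n - B(T) = -1018 - 1*21 = -1018 - 21 = -1039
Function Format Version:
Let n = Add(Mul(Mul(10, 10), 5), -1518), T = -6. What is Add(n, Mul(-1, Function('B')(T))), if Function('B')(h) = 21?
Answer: -1039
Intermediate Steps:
n = -1018 (n = Add(Mul(100, 5), -1518) = Add(500, -1518) = -1018)
Add(n, Mul(-1, Function('B')(T))) = Add(-1018, Mul(-1, 21)) = Add(-1018, -21) = -1039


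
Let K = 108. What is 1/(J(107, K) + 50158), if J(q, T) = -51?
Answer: 1/50107 ≈ 1.9957e-5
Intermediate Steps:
1/(J(107, K) + 50158) = 1/(-51 + 50158) = 1/50107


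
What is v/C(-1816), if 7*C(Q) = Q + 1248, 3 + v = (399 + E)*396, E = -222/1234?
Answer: -682098627/350456 ≈ -1946.3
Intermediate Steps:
E = -111/617 (E = -222*1/1234 = -111/617 ≈ -0.17990)
v = 97442661/617 (v = -3 + (399 - 111/617)*396 = -3 + (246072/617)*396 = -3 + 97444512/617 = 97442661/617 ≈ 1.5793e+5)
C(Q) = 1248/7 + Q/7 (C(Q) = (Q + 1248)/7 = (1248 + Q)/7 = 1248/7 + Q/7)
v/C(-1816) = 97442661/(617*(1248/7 + (⅐)*(-1816))) = 97442661/(617*(1248/7 - 1816/7)) = 97442661/(617*(-568/7)) = (97442661/617)*(-7/568) = -682098627/350456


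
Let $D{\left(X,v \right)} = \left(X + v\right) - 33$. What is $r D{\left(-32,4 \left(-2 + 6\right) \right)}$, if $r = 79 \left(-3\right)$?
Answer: $11613$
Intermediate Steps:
$r = -237$
$D{\left(X,v \right)} = -33 + X + v$
$r D{\left(-32,4 \left(-2 + 6\right) \right)} = - 237 \left(-33 - 32 + 4 \left(-2 + 6\right)\right) = - 237 \left(-33 - 32 + 4 \cdot 4\right) = - 237 \left(-33 - 32 + 16\right) = \left(-237\right) \left(-49\right) = 11613$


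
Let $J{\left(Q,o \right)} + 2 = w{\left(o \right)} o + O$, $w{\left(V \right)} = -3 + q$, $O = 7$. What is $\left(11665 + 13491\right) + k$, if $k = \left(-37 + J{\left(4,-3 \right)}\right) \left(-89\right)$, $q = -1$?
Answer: $26936$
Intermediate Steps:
$w{\left(V \right)} = -4$ ($w{\left(V \right)} = -3 - 1 = -4$)
$J{\left(Q,o \right)} = 5 - 4 o$ ($J{\left(Q,o \right)} = -2 - \left(-7 + 4 o\right) = 5 - 4 o$)
$k = 1780$ ($k = \left(-37 + \left(5 - -12\right)\right) \left(-89\right) = \left(-37 + \left(5 + 12\right)\right) \left(-89\right) = \left(-37 + 17\right) \left(-89\right) = \left(-20\right) \left(-89\right) = 1780$)
$\left(11665 + 13491\right) + k = \left(11665 + 13491\right) + 1780 = 25156 + 1780 = 26936$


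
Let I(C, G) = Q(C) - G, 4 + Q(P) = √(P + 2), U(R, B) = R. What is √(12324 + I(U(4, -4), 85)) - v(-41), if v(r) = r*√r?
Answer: √(12235 + √6) + 41*I*√41 ≈ 110.62 + 262.53*I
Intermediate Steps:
Q(P) = -4 + √(2 + P) (Q(P) = -4 + √(P + 2) = -4 + √(2 + P))
v(r) = r^(3/2)
I(C, G) = -4 + √(2 + C) - G (I(C, G) = (-4 + √(2 + C)) - G = -4 + √(2 + C) - G)
√(12324 + I(U(4, -4), 85)) - v(-41) = √(12324 + (-4 + √(2 + 4) - 1*85)) - (-41)^(3/2) = √(12324 + (-4 + √6 - 85)) - (-41)*I*√41 = √(12324 + (-89 + √6)) + 41*I*√41 = √(12235 + √6) + 41*I*√41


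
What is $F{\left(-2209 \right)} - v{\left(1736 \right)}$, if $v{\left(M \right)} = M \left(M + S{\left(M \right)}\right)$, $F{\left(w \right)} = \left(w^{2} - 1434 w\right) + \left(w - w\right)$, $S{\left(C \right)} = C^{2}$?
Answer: $-5226742565$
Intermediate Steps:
$F{\left(w \right)} = w^{2} - 1434 w$ ($F{\left(w \right)} = \left(w^{2} - 1434 w\right) + 0 = w^{2} - 1434 w$)
$v{\left(M \right)} = M \left(M + M^{2}\right)$
$F{\left(-2209 \right)} - v{\left(1736 \right)} = - 2209 \left(-1434 - 2209\right) - 1736^{2} \left(1 + 1736\right) = \left(-2209\right) \left(-3643\right) - 3013696 \cdot 1737 = 8047387 - 5234789952 = -5226742565$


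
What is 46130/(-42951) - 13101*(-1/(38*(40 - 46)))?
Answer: -191072897/3264276 ≈ -58.535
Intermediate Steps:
46130/(-42951) - 13101*(-1/(38*(40 - 46))) = 46130*(-1/42951) - 13101/((-38*(-6))) = -46130/42951 - 13101/228 = -46130/42951 - 13101*1/228 = -46130/42951 - 4367/76 = -191072897/3264276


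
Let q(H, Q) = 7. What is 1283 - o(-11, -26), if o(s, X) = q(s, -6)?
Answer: 1276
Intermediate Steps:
o(s, X) = 7
1283 - o(-11, -26) = 1283 - 1*7 = 1283 - 7 = 1276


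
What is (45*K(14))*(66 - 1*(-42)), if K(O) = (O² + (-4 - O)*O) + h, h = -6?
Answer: -301320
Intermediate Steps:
K(O) = -6 + O² + O*(-4 - O) (K(O) = (O² + (-4 - O)*O) - 6 = (O² + O*(-4 - O)) - 6 = -6 + O² + O*(-4 - O))
(45*K(14))*(66 - 1*(-42)) = (45*(-6 - 4*14))*(66 - 1*(-42)) = (45*(-6 - 56))*(66 + 42) = (45*(-62))*108 = -2790*108 = -301320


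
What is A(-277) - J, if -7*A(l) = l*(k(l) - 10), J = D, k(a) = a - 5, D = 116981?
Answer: -899751/7 ≈ -1.2854e+5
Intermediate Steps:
k(a) = -5 + a
J = 116981
A(l) = -l*(-15 + l)/7 (A(l) = -l*((-5 + l) - 10)/7 = -l*(-15 + l)/7)
A(-277) - J = (⅐)*(-277)*(15 - 1*(-277)) - 1*116981 = (⅐)*(-277)*(15 + 277) - 116981 = (⅐)*(-277)*292 - 116981 = -80884/7 - 116981 = -899751/7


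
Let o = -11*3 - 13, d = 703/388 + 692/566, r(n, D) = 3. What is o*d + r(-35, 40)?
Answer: -7498825/54902 ≈ -136.59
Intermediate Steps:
d = 333197/109804 (d = 703*(1/388) + 692*(1/566) = 703/388 + 346/283 = 333197/109804 ≈ 3.0345)
o = -46 (o = -33 - 13 = -46)
o*d + r(-35, 40) = -46*333197/109804 + 3 = -7663531/54902 + 3 = -7498825/54902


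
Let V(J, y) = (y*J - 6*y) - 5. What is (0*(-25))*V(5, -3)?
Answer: 0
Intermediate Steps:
V(J, y) = -5 - 6*y + J*y (V(J, y) = (J*y - 6*y) - 5 = (-6*y + J*y) - 5 = -5 - 6*y + J*y)
(0*(-25))*V(5, -3) = (0*(-25))*(-5 - 6*(-3) + 5*(-3)) = 0*(-5 + 18 - 15) = 0*(-2) = 0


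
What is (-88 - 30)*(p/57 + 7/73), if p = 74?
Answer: -684518/4161 ≈ -164.51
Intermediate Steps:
(-88 - 30)*(p/57 + 7/73) = (-88 - 30)*(74/57 + 7/73) = -118*(74*(1/57) + 7*(1/73)) = -118*(74/57 + 7/73) = -118*5801/4161 = -684518/4161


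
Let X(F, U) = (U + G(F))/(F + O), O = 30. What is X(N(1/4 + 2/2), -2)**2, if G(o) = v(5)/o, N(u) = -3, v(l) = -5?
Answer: 1/6561 ≈ 0.00015242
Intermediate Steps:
G(o) = -5/o
X(F, U) = (U - 5/F)/(30 + F) (X(F, U) = (U - 5/F)/(F + 30) = (U - 5/F)/(30 + F))
X(N(1/4 + 2/2), -2)**2 = ((-5 - 3*(-2))/((-3)*(30 - 3)))**2 = (-1/3*(-5 + 6)/27)**2 = (-1/3*1/27*1)**2 = (-1/81)**2 = 1/6561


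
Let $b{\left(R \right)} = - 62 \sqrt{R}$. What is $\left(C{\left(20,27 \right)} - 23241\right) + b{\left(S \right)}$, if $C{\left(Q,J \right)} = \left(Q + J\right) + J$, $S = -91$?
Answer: $-23167 - 62 i \sqrt{91} \approx -23167.0 - 591.44 i$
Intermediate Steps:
$C{\left(Q,J \right)} = Q + 2 J$ ($C{\left(Q,J \right)} = \left(J + Q\right) + J = Q + 2 J$)
$\left(C{\left(20,27 \right)} - 23241\right) + b{\left(S \right)} = \left(\left(20 + 2 \cdot 27\right) - 23241\right) - 62 \sqrt{-91} = \left(\left(20 + 54\right) - 23241\right) - 62 i \sqrt{91} = \left(74 - 23241\right) - 62 i \sqrt{91} = -23167 - 62 i \sqrt{91}$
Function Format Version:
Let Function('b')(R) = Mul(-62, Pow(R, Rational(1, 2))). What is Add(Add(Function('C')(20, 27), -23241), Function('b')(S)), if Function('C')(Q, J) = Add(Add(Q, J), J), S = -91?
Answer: Add(-23167, Mul(-62, I, Pow(91, Rational(1, 2)))) ≈ Add(-23167., Mul(-591.44, I))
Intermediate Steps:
Function('C')(Q, J) = Add(Q, Mul(2, J)) (Function('C')(Q, J) = Add(Add(J, Q), J) = Add(Q, Mul(2, J)))
Add(Add(Function('C')(20, 27), -23241), Function('b')(S)) = Add(Add(Add(20, Mul(2, 27)), -23241), Mul(-62, Pow(-91, Rational(1, 2)))) = Add(Add(Add(20, 54), -23241), Mul(-62, Mul(I, Pow(91, Rational(1, 2))))) = Add(Add(74, -23241), Mul(-62, I, Pow(91, Rational(1, 2)))) = Add(-23167, Mul(-62, I, Pow(91, Rational(1, 2))))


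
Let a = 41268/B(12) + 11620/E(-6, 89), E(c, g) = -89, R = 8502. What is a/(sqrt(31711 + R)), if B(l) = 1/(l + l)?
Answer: 88136828*sqrt(40213)/3578957 ≈ 4938.4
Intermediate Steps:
B(l) = 1/(2*l)
a = 88136828/89 (a = 41268/(((1/2)/12)) + 11620/(-89) = 41268/(((1/2)*(1/12))) + 11620*(-1/89) = 41268/(1/24) - 11620/89 = 41268*24 - 11620/89 = 990432 - 11620/89 = 88136828/89 ≈ 9.9030e+5)
a/(sqrt(31711 + R)) = 88136828/(89*(sqrt(31711 + 8502))) = 88136828/(89*(sqrt(40213))) = 88136828*(sqrt(40213)/40213)/89 = 88136828*sqrt(40213)/3578957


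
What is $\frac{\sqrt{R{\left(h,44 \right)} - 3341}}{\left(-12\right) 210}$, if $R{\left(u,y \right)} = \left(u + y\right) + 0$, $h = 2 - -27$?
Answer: $- \frac{i \sqrt{817}}{1260} \approx - 0.022685 i$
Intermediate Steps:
$h = 29$ ($h = 2 + 27 = 29$)
$R{\left(u,y \right)} = u + y$
$\frac{\sqrt{R{\left(h,44 \right)} - 3341}}{\left(-12\right) 210} = \frac{\sqrt{\left(29 + 44\right) - 3341}}{\left(-12\right) 210} = \frac{\sqrt{73 - 3341}}{-2520} = \sqrt{-3268} \left(- \frac{1}{2520}\right) = 2 i \sqrt{817} \left(- \frac{1}{2520}\right) = - \frac{i \sqrt{817}}{1260}$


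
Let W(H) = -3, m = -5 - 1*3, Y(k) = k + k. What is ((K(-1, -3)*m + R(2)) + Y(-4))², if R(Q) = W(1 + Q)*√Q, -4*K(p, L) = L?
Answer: 214 + 84*√2 ≈ 332.79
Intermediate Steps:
Y(k) = 2*k
K(p, L) = -L/4
m = -8 (m = -5 - 3 = -8)
R(Q) = -3*√Q
((K(-1, -3)*m + R(2)) + Y(-4))² = ((-¼*(-3)*(-8) - 3*√2) + 2*(-4))² = (((¾)*(-8) - 3*√2) - 8)² = ((-6 - 3*√2) - 8)² = (-14 - 3*√2)²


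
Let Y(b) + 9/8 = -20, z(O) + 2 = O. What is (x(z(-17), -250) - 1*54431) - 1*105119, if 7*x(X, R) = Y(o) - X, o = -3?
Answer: -8934817/56 ≈ -1.5955e+5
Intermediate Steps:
z(O) = -2 + O
Y(b) = -169/8 (Y(b) = -9/8 - 20 = -169/8)
x(X, R) = -169/56 - X/7 (x(X, R) = (-169/8 - X)/7 = -169/56 - X/7)
(x(z(-17), -250) - 1*54431) - 1*105119 = ((-169/56 - (-2 - 17)/7) - 1*54431) - 1*105119 = ((-169/56 - ⅐*(-19)) - 54431) - 105119 = ((-169/56 + 19/7) - 54431) - 105119 = (-17/56 - 54431) - 105119 = -3048153/56 - 105119 = -8934817/56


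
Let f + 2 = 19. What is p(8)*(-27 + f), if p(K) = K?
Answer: -80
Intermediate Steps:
f = 17 (f = -2 + 19 = 17)
p(8)*(-27 + f) = 8*(-27 + 17) = 8*(-10) = -80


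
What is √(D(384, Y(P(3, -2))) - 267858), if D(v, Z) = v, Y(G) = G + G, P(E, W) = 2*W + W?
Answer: I*√267474 ≈ 517.18*I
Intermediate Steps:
P(E, W) = 3*W
Y(G) = 2*G
√(D(384, Y(P(3, -2))) - 267858) = √(384 - 267858) = √(-267474) = I*√267474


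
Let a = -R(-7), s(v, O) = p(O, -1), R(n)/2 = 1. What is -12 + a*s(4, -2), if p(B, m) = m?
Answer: -10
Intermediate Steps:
R(n) = 2 (R(n) = 2*1 = 2)
s(v, O) = -1
a = -2 (a = -1*2 = -2)
-12 + a*s(4, -2) = -12 - 2*(-1) = -12 + 2 = -10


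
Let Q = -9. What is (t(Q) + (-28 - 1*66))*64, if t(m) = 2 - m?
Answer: -5312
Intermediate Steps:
(t(Q) + (-28 - 1*66))*64 = ((2 - 1*(-9)) + (-28 - 1*66))*64 = ((2 + 9) + (-28 - 66))*64 = (11 - 94)*64 = -83*64 = -5312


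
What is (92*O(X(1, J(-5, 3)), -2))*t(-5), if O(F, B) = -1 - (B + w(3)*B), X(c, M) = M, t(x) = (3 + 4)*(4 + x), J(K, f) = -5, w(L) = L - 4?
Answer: 644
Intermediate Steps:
w(L) = -4 + L
t(x) = 28 + 7*x (t(x) = 7*(4 + x) = 28 + 7*x)
O(F, B) = -1 (O(F, B) = -1 - (B + (-4 + 3)*B) = -1 - (B - B) = -1 - 1*0 = -1 + 0 = -1)
(92*O(X(1, J(-5, 3)), -2))*t(-5) = (92*(-1))*(28 + 7*(-5)) = -92*(28 - 35) = -92*(-7) = 644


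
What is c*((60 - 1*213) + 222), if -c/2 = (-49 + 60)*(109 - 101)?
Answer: -12144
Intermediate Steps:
c = -176 (c = -2*(-49 + 60)*(109 - 101) = -22*8 = -2*88 = -176)
c*((60 - 1*213) + 222) = -176*((60 - 1*213) + 222) = -176*((60 - 213) + 222) = -176*(-153 + 222) = -176*69 = -12144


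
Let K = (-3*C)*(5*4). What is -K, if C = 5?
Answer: 300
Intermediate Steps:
K = -300 (K = (-3*5)*(5*4) = -15*20 = -300)
-K = -1*(-300) = 300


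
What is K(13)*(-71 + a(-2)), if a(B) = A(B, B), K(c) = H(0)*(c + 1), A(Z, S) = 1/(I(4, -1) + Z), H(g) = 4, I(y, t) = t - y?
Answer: -3984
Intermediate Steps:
A(Z, S) = 1/(-5 + Z) (A(Z, S) = 1/((-1 - 1*4) + Z) = 1/((-1 - 4) + Z) = 1/(-5 + Z))
K(c) = 4 + 4*c (K(c) = 4*(c + 1) = 4*(1 + c) = 4 + 4*c)
a(B) = 1/(-5 + B)
K(13)*(-71 + a(-2)) = (4 + 4*13)*(-71 + 1/(-5 - 2)) = (4 + 52)*(-71 + 1/(-7)) = 56*(-71 - 1/7) = 56*(-498/7) = -3984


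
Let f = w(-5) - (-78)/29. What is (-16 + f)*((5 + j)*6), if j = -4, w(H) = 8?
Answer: -924/29 ≈ -31.862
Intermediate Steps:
f = 310/29 (f = 8 - (-78)/29 = 8 - 1*(-78/29) = 8 + 78/29 = 310/29 ≈ 10.690)
(-16 + f)*((5 + j)*6) = (-16 + 310/29)*((5 - 4)*6) = -154*6/29 = -154/29*6 = -924/29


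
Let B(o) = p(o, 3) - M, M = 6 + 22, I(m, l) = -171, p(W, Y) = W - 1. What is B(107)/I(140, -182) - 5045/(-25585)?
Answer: -75529/291669 ≈ -0.25895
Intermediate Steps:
p(W, Y) = -1 + W
M = 28
B(o) = -29 + o (B(o) = (-1 + o) - 1*28 = (-1 + o) - 28 = -29 + o)
B(107)/I(140, -182) - 5045/(-25585) = (-29 + 107)/(-171) - 5045/(-25585) = 78*(-1/171) - 5045*(-1/25585) = -26/57 + 1009/5117 = -75529/291669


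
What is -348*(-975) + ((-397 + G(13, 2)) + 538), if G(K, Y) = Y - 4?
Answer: 339439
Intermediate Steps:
G(K, Y) = -4 + Y
-348*(-975) + ((-397 + G(13, 2)) + 538) = -348*(-975) + ((-397 + (-4 + 2)) + 538) = 339300 + ((-397 - 2) + 538) = 339300 + (-399 + 538) = 339300 + 139 = 339439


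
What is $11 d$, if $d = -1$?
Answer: $-11$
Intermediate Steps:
$11 d = 11 \left(-1\right) = -11$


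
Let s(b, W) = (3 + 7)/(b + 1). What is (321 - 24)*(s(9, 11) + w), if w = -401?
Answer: -118800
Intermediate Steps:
s(b, W) = 10/(1 + b)
(321 - 24)*(s(9, 11) + w) = (321 - 24)*(10/(1 + 9) - 401) = 297*(10/10 - 401) = 297*(10*(1/10) - 401) = 297*(1 - 401) = 297*(-400) = -118800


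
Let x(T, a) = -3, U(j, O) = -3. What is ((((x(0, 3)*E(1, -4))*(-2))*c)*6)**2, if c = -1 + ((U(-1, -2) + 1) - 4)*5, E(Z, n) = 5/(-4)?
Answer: 1946025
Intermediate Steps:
E(Z, n) = -5/4 (E(Z, n) = 5*(-1/4) = -5/4)
c = -31 (c = -1 + ((-3 + 1) - 4)*5 = -1 + (-2 - 4)*5 = -1 - 6*5 = -1 - 30 = -31)
((((x(0, 3)*E(1, -4))*(-2))*c)*6)**2 = (((-3*(-5/4)*(-2))*(-31))*6)**2 = ((((15/4)*(-2))*(-31))*6)**2 = (-15/2*(-31)*6)**2 = ((465/2)*6)**2 = 1395**2 = 1946025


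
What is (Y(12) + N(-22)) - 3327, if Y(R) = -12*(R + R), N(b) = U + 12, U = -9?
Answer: -3612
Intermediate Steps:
N(b) = 3 (N(b) = -9 + 12 = 3)
Y(R) = -24*R
(Y(12) + N(-22)) - 3327 = (-24*12 + 3) - 3327 = (-288 + 3) - 3327 = -285 - 3327 = -3612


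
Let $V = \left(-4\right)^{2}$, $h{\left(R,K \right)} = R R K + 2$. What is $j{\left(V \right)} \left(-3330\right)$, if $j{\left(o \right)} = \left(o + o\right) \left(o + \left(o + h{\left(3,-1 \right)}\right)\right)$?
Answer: $-2664000$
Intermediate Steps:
$h{\left(R,K \right)} = 2 + K R^{2}$ ($h{\left(R,K \right)} = R^{2} K + 2 = K R^{2} + 2 = 2 + K R^{2}$)
$V = 16$
$j{\left(o \right)} = 2 o \left(-7 + 2 o\right)$ ($j{\left(o \right)} = \left(o + o\right) \left(o + \left(o + \left(2 - 3^{2}\right)\right)\right) = 2 o \left(o + \left(o + \left(2 - 9\right)\right)\right) = 2 o \left(o + \left(o - 7\right)\right) = 2 o \left(o + \left(-7 + o\right)\right) = 2 o \left(-7 + 2 o\right)$)
$j{\left(V \right)} \left(-3330\right) = 2 \cdot 16 \left(-7 + 2 \cdot 16\right) \left(-3330\right) = 2 \cdot 16 \left(-7 + 32\right) \left(-3330\right) = 2 \cdot 16 \cdot 25 \left(-3330\right) = 800 \left(-3330\right) = -2664000$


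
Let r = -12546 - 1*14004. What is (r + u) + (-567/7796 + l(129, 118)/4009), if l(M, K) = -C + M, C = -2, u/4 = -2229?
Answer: -1108461432251/31254164 ≈ -35466.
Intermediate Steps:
u = -8916 (u = 4*(-2229) = -8916)
l(M, K) = 2 + M (l(M, K) = -1*(-2) + M = 2 + M)
r = -26550 (r = -12546 - 14004 = -26550)
(r + u) + (-567/7796 + l(129, 118)/4009) = (-26550 - 8916) + (-567/7796 + (2 + 129)/4009) = -35466 + (-567*1/7796 + 131*(1/4009)) = -35466 + (-567/7796 + 131/4009) = -35466 - 1251827/31254164 = -1108461432251/31254164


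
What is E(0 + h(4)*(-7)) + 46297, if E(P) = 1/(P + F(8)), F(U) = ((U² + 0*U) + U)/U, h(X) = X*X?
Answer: 4768590/103 ≈ 46297.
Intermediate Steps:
h(X) = X²
F(U) = (U + U²)/U (F(U) = ((U² + 0) + U)/U = (U² + U)/U = (U + U²)/U)
E(P) = 1/(9 + P) (E(P) = 1/(P + (1 + 8)) = 1/(P + 9) = 1/(9 + P))
E(0 + h(4)*(-7)) + 46297 = 1/(9 + (0 + 4²*(-7))) + 46297 = 1/(9 + (0 + 16*(-7))) + 46297 = 1/(9 + (0 - 112)) + 46297 = 1/(9 - 112) + 46297 = 1/(-103) + 46297 = -1/103 + 46297 = 4768590/103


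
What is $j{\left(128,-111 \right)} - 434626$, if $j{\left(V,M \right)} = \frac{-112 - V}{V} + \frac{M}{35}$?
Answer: $- \frac{121696693}{280} \approx -4.3463 \cdot 10^{5}$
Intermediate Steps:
$j{\left(V,M \right)} = \frac{M}{35} + \frac{-112 - V}{V}$ ($j{\left(V,M \right)} = \frac{-112 - V}{V} + M \frac{1}{35} = \frac{-112 - V}{V} + \frac{M}{35} = \frac{M}{35} + \frac{-112 - V}{V}$)
$j{\left(128,-111 \right)} - 434626 = \left(-1 - \frac{112}{128} + \frac{1}{35} \left(-111\right)\right) - 434626 = \left(-1 - \frac{7}{8} - \frac{111}{35}\right) - 434626 = - \frac{1413}{280} - 434626 = - \frac{121696693}{280}$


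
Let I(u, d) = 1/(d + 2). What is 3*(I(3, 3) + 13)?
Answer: 198/5 ≈ 39.600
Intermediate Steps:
I(u, d) = 1/(2 + d)
3*(I(3, 3) + 13) = 3*(1/(2 + 3) + 13) = 3*(1/5 + 13) = 3*(⅕ + 13) = 3*(66/5) = 198/5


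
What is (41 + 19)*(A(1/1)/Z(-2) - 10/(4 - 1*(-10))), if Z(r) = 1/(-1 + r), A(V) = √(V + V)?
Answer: -300/7 - 180*√2 ≈ -297.42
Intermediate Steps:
A(V) = √2*√V (A(V) = √(2*V) = √2*√V)
(41 + 19)*(A(1/1)/Z(-2) - 10/(4 - 1*(-10))) = (41 + 19)*((√2*√(1/1))/(1/(-1 - 2)) - 10/(4 - 1*(-10))) = 60*((√2*√1)/(1/(-3)) - 10/(4 + 10)) = 60*((√2*1)/(-⅓) - 10/14) = 60*(√2*(-3) - 10*1/14) = 60*(-3*√2 - 5/7) = 60*(-5/7 - 3*√2) = -300/7 - 180*√2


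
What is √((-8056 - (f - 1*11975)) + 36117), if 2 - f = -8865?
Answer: √31169 ≈ 176.55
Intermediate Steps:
f = 8867 (f = 2 - 1*(-8865) = 2 + 8865 = 8867)
√((-8056 - (f - 1*11975)) + 36117) = √((-8056 - (8867 - 1*11975)) + 36117) = √((-8056 - (8867 - 11975)) + 36117) = √((-8056 - 1*(-3108)) + 36117) = √((-8056 + 3108) + 36117) = √(-4948 + 36117) = √31169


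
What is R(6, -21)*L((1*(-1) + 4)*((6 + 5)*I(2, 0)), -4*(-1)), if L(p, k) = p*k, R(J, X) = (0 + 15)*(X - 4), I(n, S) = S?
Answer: 0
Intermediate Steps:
R(J, X) = -60 + 15*X (R(J, X) = 15*(-4 + X) = -60 + 15*X)
L(p, k) = k*p
R(6, -21)*L((1*(-1) + 4)*((6 + 5)*I(2, 0)), -4*(-1)) = (-60 + 15*(-21))*((-4*(-1))*((1*(-1) + 4)*((6 + 5)*0))) = (-60 - 315)*(4*((-1 + 4)*(11*0))) = -1500*3*0 = -1500*0 = -375*0 = 0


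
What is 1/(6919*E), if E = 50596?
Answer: 1/350073724 ≈ 2.8565e-9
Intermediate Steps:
1/(6919*E) = 1/(6919*50596) = (1/6919)*(1/50596) = 1/350073724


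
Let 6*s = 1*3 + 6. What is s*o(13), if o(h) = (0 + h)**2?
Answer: 507/2 ≈ 253.50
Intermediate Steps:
o(h) = h**2
s = 3/2 (s = (1*3 + 6)/6 = (3 + 6)/6 = (1/6)*9 = 3/2 ≈ 1.5000)
s*o(13) = (3/2)*13**2 = (3/2)*169 = 507/2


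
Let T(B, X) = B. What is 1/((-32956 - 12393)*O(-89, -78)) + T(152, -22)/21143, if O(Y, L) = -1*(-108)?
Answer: 744428041/103551901956 ≈ 0.0071889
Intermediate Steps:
O(Y, L) = 108
1/((-32956 - 12393)*O(-89, -78)) + T(152, -22)/21143 = 1/(-32956 - 12393*108) + 152/21143 = (1/108)/(-45349) + 152*(1/21143) = -1/45349*1/108 + 152/21143 = -1/4897692 + 152/21143 = 744428041/103551901956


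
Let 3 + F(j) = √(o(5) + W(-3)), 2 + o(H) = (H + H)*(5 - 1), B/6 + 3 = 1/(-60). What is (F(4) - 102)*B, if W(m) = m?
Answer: 3801/2 - 181*√35/10 ≈ 1793.4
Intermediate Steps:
B = -181/10 (B = -18 + 6/(-60) = -18 + 6*(-1/60) = -18 - ⅒ = -181/10 ≈ -18.100)
o(H) = -2 + 8*H (o(H) = -2 + (H + H)*(5 - 1) = -2 + (2*H)*4 = -2 + 8*H)
F(j) = -3 + √35 (F(j) = -3 + √((-2 + 8*5) - 3) = -3 + √((-2 + 40) - 3) = -3 + √(38 - 3) = -3 + √35)
(F(4) - 102)*B = ((-3 + √35) - 102)*(-181/10) = (-105 + √35)*(-181/10) = 3801/2 - 181*√35/10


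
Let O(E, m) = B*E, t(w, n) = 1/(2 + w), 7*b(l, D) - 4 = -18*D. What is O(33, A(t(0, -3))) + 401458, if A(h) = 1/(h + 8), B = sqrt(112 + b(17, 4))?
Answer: 401458 + 66*sqrt(1253)/7 ≈ 4.0179e+5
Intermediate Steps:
b(l, D) = 4/7 - 18*D/7 (b(l, D) = 4/7 + (-18*D)/7 = 4/7 - 18*D/7)
B = 2*sqrt(1253)/7 (B = sqrt(112 + (4/7 - 18/7*4)) = sqrt(112 + (4/7 - 72/7)) = sqrt(112 - 68/7) = sqrt(716/7) = 2*sqrt(1253)/7 ≈ 10.114)
A(h) = 1/(8 + h)
O(E, m) = 2*E*sqrt(1253)/7 (O(E, m) = (2*sqrt(1253)/7)*E = 2*E*sqrt(1253)/7)
O(33, A(t(0, -3))) + 401458 = (2/7)*33*sqrt(1253) + 401458 = 66*sqrt(1253)/7 + 401458 = 401458 + 66*sqrt(1253)/7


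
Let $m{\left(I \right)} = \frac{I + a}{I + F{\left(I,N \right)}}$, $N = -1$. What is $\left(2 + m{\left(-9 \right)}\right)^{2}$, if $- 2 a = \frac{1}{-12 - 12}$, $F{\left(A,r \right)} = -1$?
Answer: $\frac{1934881}{230400} \approx 8.3979$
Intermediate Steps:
$a = \frac{1}{48}$ ($a = - \frac{1}{2 \left(-12 - 12\right)} = - \frac{1}{2 \left(-24\right)} = \left(- \frac{1}{2}\right) \left(- \frac{1}{24}\right) = \frac{1}{48} \approx 0.020833$)
$m{\left(I \right)} = \frac{\frac{1}{48} + I}{-1 + I}$ ($m{\left(I \right)} = \frac{I + \frac{1}{48}}{I - 1} = \frac{\frac{1}{48} + I}{-1 + I}$)
$\left(2 + m{\left(-9 \right)}\right)^{2} = \left(2 + \frac{\frac{1}{48} - 9}{-1 - 9}\right)^{2} = \left(2 + \frac{1}{-10} \left(- \frac{431}{48}\right)\right)^{2} = \left(2 - - \frac{431}{480}\right)^{2} = \left(2 + \frac{431}{480}\right)^{2} = \left(\frac{1391}{480}\right)^{2} = \frac{1934881}{230400}$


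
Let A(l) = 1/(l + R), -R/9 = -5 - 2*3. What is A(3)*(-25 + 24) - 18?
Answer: -1837/102 ≈ -18.010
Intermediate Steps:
R = 99 (R = -9*(-5 - 2*3) = -9*(-5 - 6) = -9*(-11) = 99)
A(l) = 1/(99 + l) (A(l) = 1/(l + 99) = 1/(99 + l))
A(3)*(-25 + 24) - 18 = (-25 + 24)/(99 + 3) - 18 = -1/102 - 18 = -1837/102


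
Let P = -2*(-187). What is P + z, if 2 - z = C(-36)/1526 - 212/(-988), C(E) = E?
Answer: 70825343/188461 ≈ 375.81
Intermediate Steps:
z = 340929/188461 (z = 2 - (-36/1526 - 212/(-988)) = 2 - (-36*1/1526 - 212*(-1/988)) = 2 - (-18/763 + 53/247) = 2 - 1*35993/188461 = 2 - 35993/188461 = 340929/188461 ≈ 1.8090)
P = 374
P + z = 374 + 340929/188461 = 70825343/188461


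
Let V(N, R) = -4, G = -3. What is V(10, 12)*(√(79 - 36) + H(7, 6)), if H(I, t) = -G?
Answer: -12 - 4*√43 ≈ -38.230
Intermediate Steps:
H(I, t) = 3 (H(I, t) = -1*(-3) = 3)
V(10, 12)*(√(79 - 36) + H(7, 6)) = -4*(√(79 - 36) + 3) = -4*(√43 + 3) = -4*(3 + √43) = -12 - 4*√43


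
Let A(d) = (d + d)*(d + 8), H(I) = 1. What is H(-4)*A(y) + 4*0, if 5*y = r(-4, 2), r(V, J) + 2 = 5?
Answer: 258/25 ≈ 10.320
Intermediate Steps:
r(V, J) = 3 (r(V, J) = -2 + 5 = 3)
y = ⅗ (y = (⅕)*3 = ⅗ ≈ 0.60000)
A(d) = 2*d*(8 + d) (A(d) = (2*d)*(8 + d) = 2*d*(8 + d))
H(-4)*A(y) + 4*0 = 1*(2*(⅗)*(8 + ⅗)) + 4*0 = 1*(2*(⅗)*(43/5)) + 0 = 1*(258/25) + 0 = 258/25 + 0 = 258/25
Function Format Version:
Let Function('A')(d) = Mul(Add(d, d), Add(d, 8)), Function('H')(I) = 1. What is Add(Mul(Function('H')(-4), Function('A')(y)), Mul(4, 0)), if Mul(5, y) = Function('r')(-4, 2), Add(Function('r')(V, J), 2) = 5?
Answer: Rational(258, 25) ≈ 10.320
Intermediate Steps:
Function('r')(V, J) = 3 (Function('r')(V, J) = Add(-2, 5) = 3)
y = Rational(3, 5) (y = Mul(Rational(1, 5), 3) = Rational(3, 5) ≈ 0.60000)
Function('A')(d) = Mul(2, d, Add(8, d)) (Function('A')(d) = Mul(Mul(2, d), Add(8, d)) = Mul(2, d, Add(8, d)))
Add(Mul(Function('H')(-4), Function('A')(y)), Mul(4, 0)) = Add(Mul(1, Mul(2, Rational(3, 5), Add(8, Rational(3, 5)))), Mul(4, 0)) = Add(Mul(1, Mul(2, Rational(3, 5), Rational(43, 5))), 0) = Add(Mul(1, Rational(258, 25)), 0) = Add(Rational(258, 25), 0) = Rational(258, 25)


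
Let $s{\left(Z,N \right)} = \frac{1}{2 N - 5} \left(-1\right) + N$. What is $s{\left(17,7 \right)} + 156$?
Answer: $\frac{1466}{9} \approx 162.89$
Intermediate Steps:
$s{\left(Z,N \right)} = N - \frac{1}{-5 + 2 N}$ ($s{\left(Z,N \right)} = \frac{1}{-5 + 2 N} \left(-1\right) + N = - \frac{1}{-5 + 2 N} + N = N - \frac{1}{-5 + 2 N}$)
$s{\left(17,7 \right)} + 156 = \frac{-1 - 35 + 2 \cdot 7^{2}}{-5 + 2 \cdot 7} + 156 = \frac{-1 - 35 + 2 \cdot 49}{-5 + 14} + 156 = \frac{-1 - 35 + 98}{9} + 156 = \frac{1}{9} \cdot 62 + 156 = \frac{62}{9} + 156 = \frac{1466}{9}$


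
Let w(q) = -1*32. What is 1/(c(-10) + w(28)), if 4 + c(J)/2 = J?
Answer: -1/60 ≈ -0.016667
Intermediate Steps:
w(q) = -32
c(J) = -8 + 2*J
1/(c(-10) + w(28)) = 1/((-8 + 2*(-10)) - 32) = 1/((-8 - 20) - 32) = 1/(-28 - 32) = 1/(-60) = -1/60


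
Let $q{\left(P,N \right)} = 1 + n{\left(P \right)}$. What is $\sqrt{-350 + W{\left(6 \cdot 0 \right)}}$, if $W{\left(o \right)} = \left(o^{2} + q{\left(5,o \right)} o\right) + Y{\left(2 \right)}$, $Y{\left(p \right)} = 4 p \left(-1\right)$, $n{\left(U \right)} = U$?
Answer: $i \sqrt{358} \approx 18.921 i$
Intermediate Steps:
$q{\left(P,N \right)} = 1 + P$
$Y{\left(p \right)} = - 4 p$
$W{\left(o \right)} = -8 + o^{2} + 6 o$ ($W{\left(o \right)} = \left(o^{2} + \left(1 + 5\right) o\right) - 8 = \left(o^{2} + 6 o\right) - 8 = -8 + o^{2} + 6 o$)
$\sqrt{-350 + W{\left(6 \cdot 0 \right)}} = \sqrt{-350 + \left(-8 + \left(6 \cdot 0\right)^{2} + 6 \cdot 6 \cdot 0\right)} = \sqrt{-350 + \left(-8 + 0^{2} + 6 \cdot 0\right)} = \sqrt{-350 + \left(-8 + 0 + 0\right)} = \sqrt{-350 - 8} = \sqrt{-358} = i \sqrt{358}$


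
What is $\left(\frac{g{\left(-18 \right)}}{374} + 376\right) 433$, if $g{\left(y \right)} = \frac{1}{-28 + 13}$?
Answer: $\frac{913352447}{5610} \approx 1.6281 \cdot 10^{5}$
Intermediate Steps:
$g{\left(y \right)} = - \frac{1}{15}$ ($g{\left(y \right)} = \frac{1}{-15} = - \frac{1}{15}$)
$\left(\frac{g{\left(-18 \right)}}{374} + 376\right) 433 = \left(- \frac{1}{15 \cdot 374} + 376\right) 433 = \left(\left(- \frac{1}{15}\right) \frac{1}{374} + 376\right) 433 = \left(- \frac{1}{5610} + 376\right) 433 = \frac{2109359}{5610} \cdot 433 = \frac{913352447}{5610}$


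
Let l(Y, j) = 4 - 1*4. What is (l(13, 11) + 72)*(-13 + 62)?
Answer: 3528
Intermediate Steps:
l(Y, j) = 0 (l(Y, j) = 4 - 4 = 0)
(l(13, 11) + 72)*(-13 + 62) = (0 + 72)*(-13 + 62) = 72*49 = 3528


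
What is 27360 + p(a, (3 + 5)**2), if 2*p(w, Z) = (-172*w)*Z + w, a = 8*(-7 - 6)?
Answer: 599724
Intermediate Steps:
a = -104 (a = 8*(-13) = -104)
p(w, Z) = w/2 - 86*Z*w (p(w, Z) = ((-172*w)*Z + w)/2 = (-172*Z*w + w)/2 = (w - 172*Z*w)/2 = w/2 - 86*Z*w)
27360 + p(a, (3 + 5)**2) = 27360 + (1/2)*(-104)*(1 - 172*(3 + 5)**2) = 27360 + (1/2)*(-104)*(1 - 172*8**2) = 27360 + (1/2)*(-104)*(1 - 172*64) = 27360 + (1/2)*(-104)*(1 - 11008) = 27360 + (1/2)*(-104)*(-11007) = 27360 + 572364 = 599724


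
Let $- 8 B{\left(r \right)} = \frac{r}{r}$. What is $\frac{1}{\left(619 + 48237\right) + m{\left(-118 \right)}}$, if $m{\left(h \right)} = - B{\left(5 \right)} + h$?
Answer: $\frac{8}{389905} \approx 2.0518 \cdot 10^{-5}$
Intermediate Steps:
$B{\left(r \right)} = - \frac{1}{8}$ ($B{\left(r \right)} = - \frac{r \frac{1}{r}}{8} = \left(- \frac{1}{8}\right) 1 = - \frac{1}{8}$)
$m{\left(h \right)} = \frac{1}{8} + h$ ($m{\left(h \right)} = \left(-1\right) \left(- \frac{1}{8}\right) + h = \frac{1}{8} + h$)
$\frac{1}{\left(619 + 48237\right) + m{\left(-118 \right)}} = \frac{1}{\left(619 + 48237\right) + \left(\frac{1}{8} - 118\right)} = \frac{1}{48856 - \frac{943}{8}} = \frac{1}{\frac{389905}{8}} = \frac{8}{389905}$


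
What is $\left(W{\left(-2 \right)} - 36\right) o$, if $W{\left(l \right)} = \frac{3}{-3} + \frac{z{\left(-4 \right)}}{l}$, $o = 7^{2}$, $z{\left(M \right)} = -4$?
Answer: $-1715$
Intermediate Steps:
$o = 49$
$W{\left(l \right)} = -1 - \frac{4}{l}$ ($W{\left(l \right)} = \frac{3}{-3} - \frac{4}{l} = 3 \left(- \frac{1}{3}\right) - \frac{4}{l} = -1 - \frac{4}{l}$)
$\left(W{\left(-2 \right)} - 36\right) o = \left(\frac{-4 - -2}{-2} - 36\right) 49 = \left(- \frac{-4 + 2}{2} - 36\right) 49 = \left(\left(- \frac{1}{2}\right) \left(-2\right) - 36\right) 49 = \left(1 - 36\right) 49 = \left(-35\right) 49 = -1715$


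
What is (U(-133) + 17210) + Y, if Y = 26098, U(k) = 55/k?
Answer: 5759909/133 ≈ 43308.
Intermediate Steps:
(U(-133) + 17210) + Y = (55/(-133) + 17210) + 26098 = (55*(-1/133) + 17210) + 26098 = (-55/133 + 17210) + 26098 = 2288875/133 + 26098 = 5759909/133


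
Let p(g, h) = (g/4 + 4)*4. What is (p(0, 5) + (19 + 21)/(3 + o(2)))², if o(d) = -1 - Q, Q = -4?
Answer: 4624/9 ≈ 513.78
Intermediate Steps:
p(g, h) = 16 + g (p(g, h) = (g*(¼) + 4)*4 = (g/4 + 4)*4 = (4 + g/4)*4 = 16 + g)
o(d) = 3 (o(d) = -1 - 1*(-4) = -1 + 4 = 3)
(p(0, 5) + (19 + 21)/(3 + o(2)))² = ((16 + 0) + (19 + 21)/(3 + 3))² = (16 + 40/6)² = (16 + 40*(⅙))² = (16 + 20/3)² = (68/3)² = 4624/9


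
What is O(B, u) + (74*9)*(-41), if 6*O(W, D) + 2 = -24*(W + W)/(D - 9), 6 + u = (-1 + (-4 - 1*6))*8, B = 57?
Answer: -8436289/309 ≈ -27302.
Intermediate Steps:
u = -94 (u = -6 + (-1 + (-4 - 1*6))*8 = -6 + (-1 + (-4 - 6))*8 = -6 + (-1 - 10)*8 = -6 - 11*8 = -6 - 88 = -94)
O(W, D) = -⅓ - 8*W/(-9 + D) (O(W, D) = -⅓ + (-24*(W + W)/(D - 9))/6 = -⅓ + (-24*2*W/(-9 + D))/6 = -⅓ + (-48*W/(-9 + D))/6 = -⅓ - 8*W/(-9 + D))
O(B, u) + (74*9)*(-41) = (9 - 1*(-94) - 24*57)/(3*(-9 - 94)) + (74*9)*(-41) = (⅓)*(9 + 94 - 1368)/(-103) + 666*(-41) = (⅓)*(-1/103)*(-1265) - 27306 = 1265/309 - 27306 = -8436289/309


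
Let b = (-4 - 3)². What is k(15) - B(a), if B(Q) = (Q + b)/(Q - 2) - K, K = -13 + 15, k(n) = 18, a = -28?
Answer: 207/10 ≈ 20.700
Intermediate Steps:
b = 49 (b = (-7)² = 49)
K = 2
B(Q) = -2 + (49 + Q)/(-2 + Q) (B(Q) = (Q + 49)/(Q - 2) - 1*2 = (49 + Q)/(-2 + Q) - 2 = -2 + (49 + Q)/(-2 + Q))
k(15) - B(a) = 18 - (53 - 1*(-28))/(-2 - 28) = 18 - (53 + 28)/(-30) = 18 - (-1)*81/30 = 18 - 1*(-27/10) = 18 + 27/10 = 207/10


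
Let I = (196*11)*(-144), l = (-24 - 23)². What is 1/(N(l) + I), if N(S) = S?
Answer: -1/308255 ≈ -3.2441e-6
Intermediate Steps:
l = 2209 (l = (-47)² = 2209)
I = -310464 (I = 2156*(-144) = -310464)
1/(N(l) + I) = 1/(2209 - 310464) = 1/(-308255) = -1/308255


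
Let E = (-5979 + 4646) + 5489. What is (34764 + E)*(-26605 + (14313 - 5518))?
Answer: -693165200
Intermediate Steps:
E = 4156 (E = -1333 + 5489 = 4156)
(34764 + E)*(-26605 + (14313 - 5518)) = (34764 + 4156)*(-26605 + (14313 - 5518)) = 38920*(-26605 + 8795) = 38920*(-17810) = -693165200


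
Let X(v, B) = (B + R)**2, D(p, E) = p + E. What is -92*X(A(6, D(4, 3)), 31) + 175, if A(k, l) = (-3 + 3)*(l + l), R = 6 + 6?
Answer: -169933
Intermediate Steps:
R = 12
D(p, E) = E + p
A(k, l) = 0 (A(k, l) = 0*(2*l) = 0)
X(v, B) = (12 + B)**2 (X(v, B) = (B + 12)**2 = (12 + B)**2)
-92*X(A(6, D(4, 3)), 31) + 175 = -92*(12 + 31)**2 + 175 = -92*43**2 + 175 = -92*1849 + 175 = -170108 + 175 = -169933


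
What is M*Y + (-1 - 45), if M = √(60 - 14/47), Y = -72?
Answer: -46 - 72*√131882/47 ≈ -602.32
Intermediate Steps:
M = √131882/47 (M = √(60 - 14*1/47) = √(60 - 14/47) = √(2806/47) = √131882/47 ≈ 7.7267)
M*Y + (-1 - 45) = (√131882/47)*(-72) + (-1 - 45) = -72*√131882/47 - 46 = -46 - 72*√131882/47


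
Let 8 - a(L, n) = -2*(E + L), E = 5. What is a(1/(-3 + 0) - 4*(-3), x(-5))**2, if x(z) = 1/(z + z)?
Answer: 15376/9 ≈ 1708.4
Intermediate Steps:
x(z) = 1/(2*z)
a(L, n) = 18 + 2*L (a(L, n) = 8 - (-2)*(5 + L) = 8 - (-10 - 2*L) = 8 + (10 + 2*L) = 18 + 2*L)
a(1/(-3 + 0) - 4*(-3), x(-5))**2 = (18 + 2*(1/(-3 + 0) - 4*(-3)))**2 = (18 + 2*(1/(-3) + 12))**2 = (18 + 2*(-1/3 + 12))**2 = (18 + 2*(35/3))**2 = (18 + 70/3)**2 = (124/3)**2 = 15376/9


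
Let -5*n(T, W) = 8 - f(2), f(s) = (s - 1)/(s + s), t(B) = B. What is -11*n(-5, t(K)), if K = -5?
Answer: 341/20 ≈ 17.050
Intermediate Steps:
f(s) = (-1 + s)/(2*s) (f(s) = (-1 + s)/((2*s)) = (-1 + s)*(1/(2*s)) = (-1 + s)/(2*s))
n(T, W) = -31/20 (n(T, W) = -(8 - (-1 + 2)/(2*2))/5 = -(8 - 1/(2*2))/5 = -(8 - 1*¼)/5 = -(8 - ¼)/5 = -⅕*31/4 = -31/20)
-11*n(-5, t(K)) = -11*(-31/20) = 341/20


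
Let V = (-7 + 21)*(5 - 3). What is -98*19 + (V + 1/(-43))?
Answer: -78863/43 ≈ -1834.0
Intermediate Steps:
V = 28 (V = 14*2 = 28)
-98*19 + (V + 1/(-43)) = -98*19 + (28 + 1/(-43)) = -1862 + (28 - 1/43) = -1862 + 1203/43 = -78863/43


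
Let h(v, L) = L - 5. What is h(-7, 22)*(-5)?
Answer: -85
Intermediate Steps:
h(v, L) = -5 + L
h(-7, 22)*(-5) = (-5 + 22)*(-5) = 17*(-5) = -85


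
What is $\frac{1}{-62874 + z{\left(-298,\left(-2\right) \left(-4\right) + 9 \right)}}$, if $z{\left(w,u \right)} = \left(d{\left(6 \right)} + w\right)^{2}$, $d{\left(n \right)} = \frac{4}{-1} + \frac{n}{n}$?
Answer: $\frac{1}{27727} \approx 3.6066 \cdot 10^{-5}$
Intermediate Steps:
$d{\left(n \right)} = -3$ ($d{\left(n \right)} = 4 \left(-1\right) + 1 = -4 + 1 = -3$)
$z{\left(w,u \right)} = \left(-3 + w\right)^{2}$
$\frac{1}{-62874 + z{\left(-298,\left(-2\right) \left(-4\right) + 9 \right)}} = \frac{1}{-62874 + \left(-3 - 298\right)^{2}} = \frac{1}{-62874 + \left(-301\right)^{2}} = \frac{1}{-62874 + 90601} = \frac{1}{27727}$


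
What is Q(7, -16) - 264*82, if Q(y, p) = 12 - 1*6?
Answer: -21642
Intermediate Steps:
Q(y, p) = 6 (Q(y, p) = 12 - 6 = 6)
Q(7, -16) - 264*82 = 6 - 264*82 = 6 - 21648 = -21642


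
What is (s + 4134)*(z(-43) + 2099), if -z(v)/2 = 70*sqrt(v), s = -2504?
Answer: 3421370 - 228200*I*sqrt(43) ≈ 3.4214e+6 - 1.4964e+6*I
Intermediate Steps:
z(v) = -140*sqrt(v)
(s + 4134)*(z(-43) + 2099) = (-2504 + 4134)*(-140*I*sqrt(43) + 2099) = 1630*(-140*I*sqrt(43) + 2099) = 1630*(2099 - 140*I*sqrt(43)) = 3421370 - 228200*I*sqrt(43)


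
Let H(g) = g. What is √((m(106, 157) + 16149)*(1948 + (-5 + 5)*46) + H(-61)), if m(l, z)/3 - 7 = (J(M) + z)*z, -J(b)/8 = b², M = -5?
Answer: I*√7953745 ≈ 2820.2*I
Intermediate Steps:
J(b) = -8*b²
m(l, z) = 21 + 3*z*(-200 + z) (m(l, z) = 21 + 3*((-8*(-5)² + z)*z) = 21 + 3*((-8*25 + z)*z) = 21 + 3*((-200 + z)*z) = 21 + 3*(z*(-200 + z)) = 21 + 3*z*(-200 + z))
√((m(106, 157) + 16149)*(1948 + (-5 + 5)*46) + H(-61)) = √(((21 - 600*157 + 3*157²) + 16149)*(1948 + (-5 + 5)*46) - 61) = √(((21 - 94200 + 3*24649) + 16149)*(1948 + 0*46) - 61) = √(((21 - 94200 + 73947) + 16149)*(1948 + 0) - 61) = √((-20232 + 16149)*1948 - 61) = √(-4083*1948 - 61) = √(-7953684 - 61) = √(-7953745) = I*√7953745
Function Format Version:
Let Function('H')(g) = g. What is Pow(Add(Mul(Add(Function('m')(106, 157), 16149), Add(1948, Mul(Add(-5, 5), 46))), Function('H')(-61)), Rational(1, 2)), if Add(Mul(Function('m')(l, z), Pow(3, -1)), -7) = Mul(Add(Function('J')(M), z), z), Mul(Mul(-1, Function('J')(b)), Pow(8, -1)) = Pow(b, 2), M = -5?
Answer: Mul(I, Pow(7953745, Rational(1, 2))) ≈ Mul(2820.2, I)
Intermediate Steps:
Function('J')(b) = Mul(-8, Pow(b, 2))
Function('m')(l, z) = Add(21, Mul(3, z, Add(-200, z))) (Function('m')(l, z) = Add(21, Mul(3, Mul(Add(Mul(-8, Pow(-5, 2)), z), z))) = Add(21, Mul(3, Mul(Add(Mul(-8, 25), z), z))) = Add(21, Mul(3, Mul(Add(-200, z), z))) = Add(21, Mul(3, Mul(z, Add(-200, z)))) = Add(21, Mul(3, z, Add(-200, z))))
Pow(Add(Mul(Add(Function('m')(106, 157), 16149), Add(1948, Mul(Add(-5, 5), 46))), Function('H')(-61)), Rational(1, 2)) = Pow(Add(Mul(Add(Add(21, Mul(-600, 157), Mul(3, Pow(157, 2))), 16149), Add(1948, Mul(Add(-5, 5), 46))), -61), Rational(1, 2)) = Pow(Add(Mul(Add(Add(21, -94200, Mul(3, 24649)), 16149), Add(1948, Mul(0, 46))), -61), Rational(1, 2)) = Pow(Add(Mul(Add(Add(21, -94200, 73947), 16149), Add(1948, 0)), -61), Rational(1, 2)) = Pow(Add(Mul(Add(-20232, 16149), 1948), -61), Rational(1, 2)) = Pow(Add(Mul(-4083, 1948), -61), Rational(1, 2)) = Pow(Add(-7953684, -61), Rational(1, 2)) = Pow(-7953745, Rational(1, 2)) = Mul(I, Pow(7953745, Rational(1, 2)))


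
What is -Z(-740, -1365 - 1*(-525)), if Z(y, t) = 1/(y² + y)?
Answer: -1/546860 ≈ -1.8286e-6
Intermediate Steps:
Z(y, t) = 1/(y + y²)
-Z(-740, -1365 - 1*(-525)) = -1/((-740)*(1 - 740)) = -(-1)/(740*(-739)) = -(-1)*(-1)/(740*739) = -1*1/546860 = -1/546860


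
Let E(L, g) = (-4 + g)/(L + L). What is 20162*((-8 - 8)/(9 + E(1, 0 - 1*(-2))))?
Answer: -40324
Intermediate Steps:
E(L, g) = (-4 + g)/(2*L) (E(L, g) = (-4 + g)/((2*L)) = (-4 + g)*(1/(2*L)) = (-4 + g)/(2*L))
20162*((-8 - 8)/(9 + E(1, 0 - 1*(-2)))) = 20162*((-8 - 8)/(9 + (½)*(-4 + (0 - 1*(-2)))/1)) = 20162*(-16/(9 + (½)*1*(-4 + (0 + 2)))) = 20162*(-16/(9 + (½)*1*(-4 + 2))) = 20162*(-16/(9 + (½)*1*(-2))) = 20162*(-16/(9 - 1)) = 20162*(-16/8) = 20162*(-16*⅛) = 20162*(-2) = -40324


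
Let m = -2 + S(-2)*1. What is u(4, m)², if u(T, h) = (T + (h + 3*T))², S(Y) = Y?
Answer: 20736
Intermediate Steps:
m = -4 (m = -2 - 2*1 = -2 - 2 = -4)
u(T, h) = (h + 4*T)²
u(4, m)² = ((-4 + 4*4)²)² = ((-4 + 16)²)² = (12²)² = 144² = 20736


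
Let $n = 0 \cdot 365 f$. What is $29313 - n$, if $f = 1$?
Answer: $29313$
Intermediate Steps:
$n = 0$ ($n = 0 \cdot 365 \cdot 1 = 0 \cdot 1 = 0$)
$29313 - n = 29313 - 0 = 29313 + 0 = 29313$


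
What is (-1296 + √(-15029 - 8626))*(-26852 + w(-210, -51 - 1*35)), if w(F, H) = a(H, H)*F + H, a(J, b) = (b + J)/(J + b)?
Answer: 35183808 - 27148*I*√23655 ≈ 3.5184e+7 - 4.1754e+6*I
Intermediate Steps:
a(J, b) = 1 (a(J, b) = (J + b)/(J + b) = 1)
w(F, H) = F + H (w(F, H) = 1*F + H = F + H)
(-1296 + √(-15029 - 8626))*(-26852 + w(-210, -51 - 1*35)) = (-1296 + √(-15029 - 8626))*(-26852 + (-210 + (-51 - 1*35))) = (-1296 + √(-23655))*(-26852 + (-210 + (-51 - 35))) = (-1296 + I*√23655)*(-26852 + (-210 - 86)) = (-1296 + I*√23655)*(-26852 - 296) = (-1296 + I*√23655)*(-27148) = 35183808 - 27148*I*√23655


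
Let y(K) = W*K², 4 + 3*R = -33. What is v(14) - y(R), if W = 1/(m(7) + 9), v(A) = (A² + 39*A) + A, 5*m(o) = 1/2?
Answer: 605474/819 ≈ 739.28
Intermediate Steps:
R = -37/3 (R = -4/3 + (⅓)*(-33) = -4/3 - 11 = -37/3 ≈ -12.333)
m(o) = ⅒ (m(o) = (⅕)/2 = (⅕)*(½) = ⅒)
v(A) = A² + 40*A
W = 10/91 (W = 1/(⅒ + 9) = 1/(91/10) = 10/91 ≈ 0.10989)
y(K) = 10*K²/91
v(14) - y(R) = 14*(40 + 14) - 10*(-37/3)²/91 = 14*54 - 10*1369/(91*9) = 756 - 1*13690/819 = 756 - 13690/819 = 605474/819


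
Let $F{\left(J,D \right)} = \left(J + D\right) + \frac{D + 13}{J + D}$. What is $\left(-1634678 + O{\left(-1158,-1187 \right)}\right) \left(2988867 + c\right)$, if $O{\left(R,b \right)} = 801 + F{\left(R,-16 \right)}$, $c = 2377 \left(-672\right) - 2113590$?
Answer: $\frac{1386043616703357}{1174} \approx 1.1806 \cdot 10^{12}$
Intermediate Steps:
$c = -3710934$ ($c = -1597344 - 2113590 = -3710934$)
$F{\left(J,D \right)} = D + J + \frac{13 + D}{D + J}$ ($F{\left(J,D \right)} = \left(D + J\right) + \frac{13 + D}{D + J} = D + J + \frac{13 + D}{D + J}$)
$O{\left(R,b \right)} = 801 + \frac{253 + R^{2} - 32 R}{-16 + R}$ ($O{\left(R,b \right)} = 801 + \frac{13 - 16 + \left(-16\right)^{2} + R^{2} + 2 \left(-16\right) R}{-16 + R} = 801 + \frac{13 - 16 + 256 + R^{2} - 32 R}{-16 + R} = 801 + \frac{253 + R^{2} - 32 R}{-16 + R}$)
$\left(-1634678 + O{\left(-1158,-1187 \right)}\right) \left(2988867 + c\right) = \left(-1634678 + \frac{-12563 + \left(-1158\right)^{2} + 769 \left(-1158\right)}{-16 - 1158}\right) \left(2988867 - 3710934\right) = \left(-1634678 + \frac{-12563 + 1340964 - 890502}{-1174}\right) \left(-722067\right) = \left(-1634678 - \frac{437899}{1174}\right) \left(-722067\right) = \left(- \frac{1919549871}{1174}\right) \left(-722067\right) = \frac{1386043616703357}{1174}$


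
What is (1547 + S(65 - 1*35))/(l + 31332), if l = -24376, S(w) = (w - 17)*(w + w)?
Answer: 2327/6956 ≈ 0.33453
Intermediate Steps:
S(w) = 2*w*(-17 + w) (S(w) = (-17 + w)*(2*w) = 2*w*(-17 + w))
(1547 + S(65 - 1*35))/(l + 31332) = (1547 + 2*(65 - 1*35)*(-17 + (65 - 1*35)))/(-24376 + 31332) = (1547 + 2*(65 - 35)*(-17 + (65 - 35)))/6956 = (1547 + 2*30*(-17 + 30))*(1/6956) = (1547 + 2*30*13)*(1/6956) = (1547 + 780)*(1/6956) = 2327*(1/6956) = 2327/6956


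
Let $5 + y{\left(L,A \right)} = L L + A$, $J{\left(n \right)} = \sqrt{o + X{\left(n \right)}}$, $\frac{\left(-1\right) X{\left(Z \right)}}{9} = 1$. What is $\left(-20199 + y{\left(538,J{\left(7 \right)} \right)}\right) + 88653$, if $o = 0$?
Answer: $357893 + 3 i \approx 3.5789 \cdot 10^{5} + 3.0 i$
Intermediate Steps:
$X{\left(Z \right)} = -9$ ($X{\left(Z \right)} = \left(-9\right) 1 = -9$)
$J{\left(n \right)} = 3 i$ ($J{\left(n \right)} = \sqrt{0 - 9} = \sqrt{-9} = 3 i$)
$y{\left(L,A \right)} = -5 + A + L^{2}$ ($y{\left(L,A \right)} = -5 + \left(L L + A\right) = -5 + \left(L^{2} + A\right) = -5 + \left(A + L^{2}\right) = -5 + A + L^{2}$)
$\left(-20199 + y{\left(538,J{\left(7 \right)} \right)}\right) + 88653 = \left(-20199 + \left(-5 + 3 i + 538^{2}\right)\right) + 88653 = \left(-20199 + \left(-5 + 3 i + 289444\right)\right) + 88653 = \left(-20199 + \left(289439 + 3 i\right)\right) + 88653 = \left(269240 + 3 i\right) + 88653 = 357893 + 3 i$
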